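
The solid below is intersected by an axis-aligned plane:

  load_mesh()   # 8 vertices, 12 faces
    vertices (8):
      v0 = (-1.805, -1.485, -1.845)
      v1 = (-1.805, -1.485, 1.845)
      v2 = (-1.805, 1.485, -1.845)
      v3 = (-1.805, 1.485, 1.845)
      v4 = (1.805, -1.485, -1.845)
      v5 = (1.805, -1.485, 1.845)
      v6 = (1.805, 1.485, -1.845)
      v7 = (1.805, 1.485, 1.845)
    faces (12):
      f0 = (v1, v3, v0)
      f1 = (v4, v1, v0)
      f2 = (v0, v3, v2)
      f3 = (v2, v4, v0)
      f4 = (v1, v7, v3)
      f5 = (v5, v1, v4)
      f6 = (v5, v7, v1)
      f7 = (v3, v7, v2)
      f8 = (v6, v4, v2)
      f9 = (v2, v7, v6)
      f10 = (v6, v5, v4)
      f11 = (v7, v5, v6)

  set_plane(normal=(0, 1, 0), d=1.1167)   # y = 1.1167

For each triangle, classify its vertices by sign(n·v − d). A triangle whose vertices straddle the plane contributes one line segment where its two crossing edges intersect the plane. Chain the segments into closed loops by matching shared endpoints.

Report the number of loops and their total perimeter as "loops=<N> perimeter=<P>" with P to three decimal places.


loops=1 perimeter=14.600

Straddling triangles (8 of 12):
  (v1,v3,v0) [-+-] → (-1.805, 1.1167, 1.845)–(-1.805, 1.1167, 1.38742)  len=0.4576
  (v0,v3,v2) [-++] → (-1.805, 1.1167, 1.38742)–(-1.805, 1.1167, -1.845)  len=3.2324
  (v2,v4,v0) [+--] → (-1.35734, 1.1167, -1.845)–(-1.805, 1.1167, -1.845)  len=0.4477
  (v1,v7,v3) [-++] → (1.35734, 1.1167, 1.845)–(-1.805, 1.1167, 1.845)  len=3.1623
  (v5,v7,v1) [-+-] → (1.805, 1.1167, 1.845)–(1.35734, 1.1167, 1.845)  len=0.4477
  (v6,v4,v2) [+-+] → (1.805, 1.1167, -1.845)–(-1.35734, 1.1167, -1.845)  len=3.1623
  (v6,v5,v4) [+--] → (1.805, 1.1167, -1.38742)–(1.805, 1.1167, -1.845)  len=0.4576
  (v7,v5,v6) [+-+] → (1.805, 1.1167, 1.845)–(1.805, 1.1167, -1.38742)  len=3.2324

Chained into 1 loop(s):
  loop 1: 8 segments, perimeter = 14.6000
Total perimeter = 14.600


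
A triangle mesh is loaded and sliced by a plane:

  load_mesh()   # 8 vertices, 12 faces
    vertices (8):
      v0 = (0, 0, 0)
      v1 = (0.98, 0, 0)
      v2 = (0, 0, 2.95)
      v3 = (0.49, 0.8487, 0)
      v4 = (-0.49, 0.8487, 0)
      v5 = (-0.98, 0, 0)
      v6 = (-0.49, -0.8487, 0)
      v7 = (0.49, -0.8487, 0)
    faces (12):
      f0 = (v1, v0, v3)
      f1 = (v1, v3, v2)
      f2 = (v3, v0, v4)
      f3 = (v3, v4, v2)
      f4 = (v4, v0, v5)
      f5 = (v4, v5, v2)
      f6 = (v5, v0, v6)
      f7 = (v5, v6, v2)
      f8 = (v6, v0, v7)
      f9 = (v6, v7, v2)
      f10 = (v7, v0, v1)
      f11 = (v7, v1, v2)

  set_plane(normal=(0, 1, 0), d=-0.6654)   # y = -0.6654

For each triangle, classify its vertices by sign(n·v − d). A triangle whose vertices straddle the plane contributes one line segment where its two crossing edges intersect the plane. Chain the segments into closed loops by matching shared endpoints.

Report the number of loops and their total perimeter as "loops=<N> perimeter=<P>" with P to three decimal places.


Straddling triangles (6 of 12):
  (v5,v0,v6) [++-] → (-0.384171, -0.6654, 0)–(-0.595829, -0.6654, 0)  len=0.2117
  (v5,v6,v2) [+-+] → (-0.595829, -0.6654, 0)–(-0.384171, -0.6654, 0.637133)  len=0.6714
  (v6,v0,v7) [-+-] → (-0.384171, -0.6654, 0)–(0.384171, -0.6654, 0)  len=0.7683
  (v6,v7,v2) [--+] → (0.384171, -0.6654, 0.637133)–(-0.384171, -0.6654, 0.637133)  len=0.7683
  (v7,v0,v1) [-++] → (0.384171, -0.6654, 0)–(0.595829, -0.6654, 0)  len=0.2117
  (v7,v1,v2) [-++] → (0.595829, -0.6654, 0)–(0.384171, -0.6654, 0.637133)  len=0.6714

Chained into 1 loop(s):
  loop 1: 6 segments, perimeter = 3.3027
Total perimeter = 3.303

loops=1 perimeter=3.303


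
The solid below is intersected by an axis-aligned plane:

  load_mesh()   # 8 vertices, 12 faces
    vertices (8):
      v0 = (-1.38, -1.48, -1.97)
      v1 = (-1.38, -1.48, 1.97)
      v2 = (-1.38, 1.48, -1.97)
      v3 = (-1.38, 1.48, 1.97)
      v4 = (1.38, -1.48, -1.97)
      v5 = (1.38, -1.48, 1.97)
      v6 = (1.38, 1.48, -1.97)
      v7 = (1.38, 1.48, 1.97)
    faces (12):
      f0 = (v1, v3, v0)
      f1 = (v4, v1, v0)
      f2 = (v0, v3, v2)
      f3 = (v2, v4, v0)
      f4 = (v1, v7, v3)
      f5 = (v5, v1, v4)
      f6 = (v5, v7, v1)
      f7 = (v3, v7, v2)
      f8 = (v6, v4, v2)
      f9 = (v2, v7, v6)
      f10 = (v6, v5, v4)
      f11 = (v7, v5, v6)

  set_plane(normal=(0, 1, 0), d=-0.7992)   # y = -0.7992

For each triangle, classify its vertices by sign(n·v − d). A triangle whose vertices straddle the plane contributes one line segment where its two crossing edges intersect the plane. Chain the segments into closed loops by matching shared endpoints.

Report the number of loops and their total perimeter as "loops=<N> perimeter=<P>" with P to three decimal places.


loops=1 perimeter=13.400

Straddling triangles (8 of 12):
  (v1,v3,v0) [-+-] → (-1.38, -0.7992, 1.97)–(-1.38, -0.7992, -1.0638)  len=3.0338
  (v0,v3,v2) [-++] → (-1.38, -0.7992, -1.0638)–(-1.38, -0.7992, -1.97)  len=0.9062
  (v2,v4,v0) [+--] → (0.7452, -0.7992, -1.97)–(-1.38, -0.7992, -1.97)  len=2.1252
  (v1,v7,v3) [-++] → (-0.7452, -0.7992, 1.97)–(-1.38, -0.7992, 1.97)  len=0.6348
  (v5,v7,v1) [-+-] → (1.38, -0.7992, 1.97)–(-0.7452, -0.7992, 1.97)  len=2.1252
  (v6,v4,v2) [+-+] → (1.38, -0.7992, -1.97)–(0.7452, -0.7992, -1.97)  len=0.6348
  (v6,v5,v4) [+--] → (1.38, -0.7992, 1.0638)–(1.38, -0.7992, -1.97)  len=3.0338
  (v7,v5,v6) [+-+] → (1.38, -0.7992, 1.97)–(1.38, -0.7992, 1.0638)  len=0.9062

Chained into 1 loop(s):
  loop 1: 8 segments, perimeter = 13.4000
Total perimeter = 13.400


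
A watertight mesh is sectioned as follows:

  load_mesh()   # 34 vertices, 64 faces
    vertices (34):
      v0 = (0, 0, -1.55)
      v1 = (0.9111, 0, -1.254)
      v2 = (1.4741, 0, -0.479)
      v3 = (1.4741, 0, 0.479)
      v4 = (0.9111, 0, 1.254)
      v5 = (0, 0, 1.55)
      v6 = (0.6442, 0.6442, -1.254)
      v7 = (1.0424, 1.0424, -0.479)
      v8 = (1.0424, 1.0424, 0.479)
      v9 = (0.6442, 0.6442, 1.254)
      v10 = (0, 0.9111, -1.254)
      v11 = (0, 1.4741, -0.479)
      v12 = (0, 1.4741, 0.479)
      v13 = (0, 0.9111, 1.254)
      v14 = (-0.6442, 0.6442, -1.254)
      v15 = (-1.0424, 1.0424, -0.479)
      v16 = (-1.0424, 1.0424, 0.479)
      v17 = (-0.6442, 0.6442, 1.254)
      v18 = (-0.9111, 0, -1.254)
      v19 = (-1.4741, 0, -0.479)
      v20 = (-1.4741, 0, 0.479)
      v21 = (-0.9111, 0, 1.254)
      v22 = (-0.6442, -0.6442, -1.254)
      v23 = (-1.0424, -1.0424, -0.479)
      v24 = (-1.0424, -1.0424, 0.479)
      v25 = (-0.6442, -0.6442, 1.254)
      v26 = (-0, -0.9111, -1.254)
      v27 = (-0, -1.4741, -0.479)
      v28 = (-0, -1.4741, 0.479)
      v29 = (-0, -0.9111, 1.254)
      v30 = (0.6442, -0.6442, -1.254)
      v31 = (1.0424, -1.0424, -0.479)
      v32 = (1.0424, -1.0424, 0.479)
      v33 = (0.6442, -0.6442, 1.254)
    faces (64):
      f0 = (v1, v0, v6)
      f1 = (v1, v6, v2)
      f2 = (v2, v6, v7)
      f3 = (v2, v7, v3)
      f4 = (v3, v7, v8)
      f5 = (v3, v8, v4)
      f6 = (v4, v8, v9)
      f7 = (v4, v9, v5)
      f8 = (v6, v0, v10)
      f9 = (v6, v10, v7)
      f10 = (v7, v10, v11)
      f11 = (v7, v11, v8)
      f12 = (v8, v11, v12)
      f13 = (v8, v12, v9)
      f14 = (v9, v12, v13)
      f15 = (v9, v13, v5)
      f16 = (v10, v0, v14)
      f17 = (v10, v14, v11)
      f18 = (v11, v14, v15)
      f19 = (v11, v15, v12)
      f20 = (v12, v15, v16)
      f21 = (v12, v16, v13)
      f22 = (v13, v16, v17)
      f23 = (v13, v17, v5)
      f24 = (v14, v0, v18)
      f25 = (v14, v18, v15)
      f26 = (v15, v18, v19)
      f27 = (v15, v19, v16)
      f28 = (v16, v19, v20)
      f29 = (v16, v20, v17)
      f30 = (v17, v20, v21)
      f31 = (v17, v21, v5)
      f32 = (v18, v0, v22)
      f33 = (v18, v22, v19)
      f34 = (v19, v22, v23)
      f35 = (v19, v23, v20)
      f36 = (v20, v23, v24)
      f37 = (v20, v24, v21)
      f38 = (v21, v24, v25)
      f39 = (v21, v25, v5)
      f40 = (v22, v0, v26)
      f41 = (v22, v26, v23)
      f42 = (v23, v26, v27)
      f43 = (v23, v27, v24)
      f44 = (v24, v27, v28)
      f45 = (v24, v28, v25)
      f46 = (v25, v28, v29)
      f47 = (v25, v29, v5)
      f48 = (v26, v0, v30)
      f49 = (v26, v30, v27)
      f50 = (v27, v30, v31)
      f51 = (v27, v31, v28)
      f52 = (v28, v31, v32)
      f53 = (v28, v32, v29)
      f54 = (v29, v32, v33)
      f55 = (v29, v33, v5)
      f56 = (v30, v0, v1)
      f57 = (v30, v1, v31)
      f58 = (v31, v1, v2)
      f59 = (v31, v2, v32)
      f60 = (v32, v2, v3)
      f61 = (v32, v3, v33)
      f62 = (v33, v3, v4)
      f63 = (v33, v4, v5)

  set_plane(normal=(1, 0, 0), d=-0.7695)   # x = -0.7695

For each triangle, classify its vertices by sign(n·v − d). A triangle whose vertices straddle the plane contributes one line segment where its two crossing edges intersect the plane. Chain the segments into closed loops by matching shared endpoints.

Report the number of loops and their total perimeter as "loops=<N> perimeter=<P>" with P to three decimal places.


loops=1 perimeter=7.891

Straddling triangles (20 of 64):
  (v11,v14,v15) [++-] → (-0.7695, 0.7695, -1.01013)–(-0.7695, 1.15542, -0.479)  len=0.6565
  (v11,v15,v12) [+-+] → (-0.7695, 1.15542, -0.479)–(-0.7695, 1.15542, -0.228196)  len=0.2508
  (v12,v15,v16) [+--] → (-0.7695, 1.15542, -0.228196)–(-0.7695, 1.15542, 0.479)  len=0.7072
  (v12,v16,v13) [+-+] → (-0.7695, 1.15542, 0.479)–(-0.7695, 1.00803, 0.681895)  len=0.2508
  (v13,v16,v17) [+-+] → (-0.7695, 1.00803, 0.681895)–(-0.7695, 0.7695, 1.01013)  len=0.4058
  (v14,v0,v18) [++-] → (-0.7695, 0, -1.3)–(-0.7695, 0.341771, -1.254)  len=0.3449
  (v14,v18,v15) [+--] → (-0.7695, 0.341771, -1.254)–(-0.7695, 0.7695, -1.01013)  len=0.4924
  (v16,v20,v17) [--+] → (-0.7695, 0.546937, 1.13699)–(-0.7695, 0.7695, 1.01013)  len=0.2562
  (v17,v20,v21) [+--] → (-0.7695, 0.546937, 1.13699)–(-0.7695, 0.341771, 1.254)  len=0.2362
  (v17,v21,v5) [+-+] → (-0.7695, 0.341771, 1.254)–(-0.7695, 0, 1.3)  len=0.3449
  (v18,v0,v22) [-++] → (-0.7695, 0, -1.3)–(-0.7695, -0.341771, -1.254)  len=0.3449
  (v18,v22,v19) [-+-] → (-0.7695, -0.341771, -1.254)–(-0.7695, -0.546937, -1.13699)  len=0.2362
  (v19,v22,v23) [-+-] → (-0.7695, -0.546937, -1.13699)–(-0.7695, -0.7695, -1.01013)  len=0.2562
  (v21,v24,v25) [--+] → (-0.7695, -0.7695, 1.01013)–(-0.7695, -0.341771, 1.254)  len=0.4924
  (v21,v25,v5) [-++] → (-0.7695, -0.341771, 1.254)–(-0.7695, 0, 1.3)  len=0.3449
  (v22,v26,v23) [++-] → (-0.7695, -1.00803, -0.681895)–(-0.7695, -0.7695, -1.01013)  len=0.4058
  (v23,v26,v27) [-++] → (-0.7695, -1.00803, -0.681895)–(-0.7695, -1.15542, -0.479)  len=0.2508
  (v23,v27,v24) [-+-] → (-0.7695, -1.15542, -0.479)–(-0.7695, -1.15542, 0.228196)  len=0.7072
  (v24,v27,v28) [-++] → (-0.7695, -1.15542, 0.228196)–(-0.7695, -1.15542, 0.479)  len=0.2508
  (v24,v28,v25) [-++] → (-0.7695, -1.15542, 0.479)–(-0.7695, -0.7695, 1.01013)  len=0.6565

Chained into 1 loop(s):
  loop 1: 20 segments, perimeter = 7.8910
Total perimeter = 7.891


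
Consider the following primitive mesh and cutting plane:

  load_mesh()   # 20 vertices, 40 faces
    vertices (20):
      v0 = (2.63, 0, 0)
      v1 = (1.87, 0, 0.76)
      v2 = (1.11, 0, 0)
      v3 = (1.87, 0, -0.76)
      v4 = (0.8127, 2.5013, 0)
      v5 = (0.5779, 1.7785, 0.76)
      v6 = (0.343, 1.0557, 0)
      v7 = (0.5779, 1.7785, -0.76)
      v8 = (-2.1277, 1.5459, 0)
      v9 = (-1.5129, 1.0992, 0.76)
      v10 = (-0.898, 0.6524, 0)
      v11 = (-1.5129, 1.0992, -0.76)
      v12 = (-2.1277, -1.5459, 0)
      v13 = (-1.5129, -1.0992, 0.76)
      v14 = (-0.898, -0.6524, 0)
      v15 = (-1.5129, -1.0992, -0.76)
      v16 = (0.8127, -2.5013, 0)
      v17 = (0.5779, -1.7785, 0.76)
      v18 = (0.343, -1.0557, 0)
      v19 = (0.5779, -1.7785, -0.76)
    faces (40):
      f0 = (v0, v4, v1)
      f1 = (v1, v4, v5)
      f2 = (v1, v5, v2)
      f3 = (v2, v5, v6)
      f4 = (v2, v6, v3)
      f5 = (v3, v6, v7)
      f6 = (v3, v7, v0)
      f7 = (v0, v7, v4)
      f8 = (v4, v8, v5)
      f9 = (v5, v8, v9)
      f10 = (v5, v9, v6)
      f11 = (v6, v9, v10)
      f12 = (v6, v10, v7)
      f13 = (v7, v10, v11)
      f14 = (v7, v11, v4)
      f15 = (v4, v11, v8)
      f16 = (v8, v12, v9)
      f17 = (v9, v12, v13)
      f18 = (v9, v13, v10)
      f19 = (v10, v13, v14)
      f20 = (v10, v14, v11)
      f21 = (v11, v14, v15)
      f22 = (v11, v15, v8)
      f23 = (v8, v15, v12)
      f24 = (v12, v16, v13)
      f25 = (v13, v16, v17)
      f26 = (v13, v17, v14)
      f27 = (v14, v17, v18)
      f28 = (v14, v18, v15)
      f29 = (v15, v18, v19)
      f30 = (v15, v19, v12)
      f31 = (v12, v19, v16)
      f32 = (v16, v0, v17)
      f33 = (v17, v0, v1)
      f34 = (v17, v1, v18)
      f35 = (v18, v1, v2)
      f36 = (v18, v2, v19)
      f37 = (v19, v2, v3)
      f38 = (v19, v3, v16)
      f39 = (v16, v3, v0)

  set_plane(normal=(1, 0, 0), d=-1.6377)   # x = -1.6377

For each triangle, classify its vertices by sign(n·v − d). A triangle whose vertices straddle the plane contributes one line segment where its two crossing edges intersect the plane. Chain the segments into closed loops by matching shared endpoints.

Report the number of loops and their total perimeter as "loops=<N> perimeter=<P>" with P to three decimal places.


Straddling triangles (10 of 40):
  (v4,v8,v5) [+-+] → (-1.6377, 1.70511, 0)–(-1.6377, 1.58803, 0.13764)  len=0.1807
  (v5,v8,v9) [+-+] → (-1.6377, 1.58803, 0.13764)–(-1.6377, 1.18988, 0.605725)  len=0.6145
  (v4,v11,v8) [++-] → (-1.6377, 1.18988, -0.605725)–(-1.6377, 1.70511, 0)  len=0.7952
  (v8,v12,v9) [--+] → (-1.6377, 0.562264, 0.605725)–(-1.6377, 1.18988, 0.605725)  len=0.6276
  (v9,v12,v13) [+-+] → (-1.6377, 0.562264, 0.605725)–(-1.6377, -1.18988, 0.605725)  len=1.7521
  (v11,v15,v8) [++-] → (-1.6377, -0.562264, -0.605725)–(-1.6377, 1.18988, -0.605725)  len=1.7521
  (v8,v15,v12) [-+-] → (-1.6377, -0.562264, -0.605725)–(-1.6377, -1.18988, -0.605725)  len=0.6276
  (v12,v16,v13) [-++] → (-1.6377, -1.70511, 0)–(-1.6377, -1.18988, 0.605725)  len=0.7952
  (v15,v19,v12) [++-] → (-1.6377, -1.58803, -0.13764)–(-1.6377, -1.18988, -0.605725)  len=0.6145
  (v12,v19,v16) [-++] → (-1.6377, -1.58803, -0.13764)–(-1.6377, -1.70511, 0)  len=0.1807

Chained into 1 loop(s):
  loop 1: 10 segments, perimeter = 7.9404
Total perimeter = 7.940

loops=1 perimeter=7.940


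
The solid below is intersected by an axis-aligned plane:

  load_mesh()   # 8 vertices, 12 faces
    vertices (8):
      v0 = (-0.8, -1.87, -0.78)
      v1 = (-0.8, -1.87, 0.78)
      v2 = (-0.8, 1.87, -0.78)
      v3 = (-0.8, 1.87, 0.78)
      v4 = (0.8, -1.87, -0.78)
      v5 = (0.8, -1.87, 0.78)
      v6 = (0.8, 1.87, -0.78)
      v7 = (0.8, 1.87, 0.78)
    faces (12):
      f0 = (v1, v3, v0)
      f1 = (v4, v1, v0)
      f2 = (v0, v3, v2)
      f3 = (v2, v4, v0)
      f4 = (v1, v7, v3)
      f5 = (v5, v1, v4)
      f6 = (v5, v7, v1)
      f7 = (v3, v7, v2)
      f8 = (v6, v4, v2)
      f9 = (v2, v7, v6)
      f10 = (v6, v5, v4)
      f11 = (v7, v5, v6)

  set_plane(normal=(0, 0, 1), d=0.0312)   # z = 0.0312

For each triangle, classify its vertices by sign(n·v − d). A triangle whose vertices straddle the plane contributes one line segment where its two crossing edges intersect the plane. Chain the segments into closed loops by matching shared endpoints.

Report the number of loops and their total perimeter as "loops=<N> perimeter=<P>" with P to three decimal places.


loops=1 perimeter=10.680

Straddling triangles (8 of 12):
  (v1,v3,v0) [++-] → (-0.8, 0.0748, 0.0312)–(-0.8, -1.87, 0.0312)  len=1.9448
  (v4,v1,v0) [-+-] → (-0.032, -1.87, 0.0312)–(-0.8, -1.87, 0.0312)  len=0.7680
  (v0,v3,v2) [-+-] → (-0.8, 0.0748, 0.0312)–(-0.8, 1.87, 0.0312)  len=1.7952
  (v5,v1,v4) [++-] → (-0.032, -1.87, 0.0312)–(0.8, -1.87, 0.0312)  len=0.8320
  (v3,v7,v2) [++-] → (0.032, 1.87, 0.0312)–(-0.8, 1.87, 0.0312)  len=0.8320
  (v2,v7,v6) [-+-] → (0.032, 1.87, 0.0312)–(0.8, 1.87, 0.0312)  len=0.7680
  (v6,v5,v4) [-+-] → (0.8, -0.0748, 0.0312)–(0.8, -1.87, 0.0312)  len=1.7952
  (v7,v5,v6) [++-] → (0.8, -0.0748, 0.0312)–(0.8, 1.87, 0.0312)  len=1.9448

Chained into 1 loop(s):
  loop 1: 8 segments, perimeter = 10.6800
Total perimeter = 10.680


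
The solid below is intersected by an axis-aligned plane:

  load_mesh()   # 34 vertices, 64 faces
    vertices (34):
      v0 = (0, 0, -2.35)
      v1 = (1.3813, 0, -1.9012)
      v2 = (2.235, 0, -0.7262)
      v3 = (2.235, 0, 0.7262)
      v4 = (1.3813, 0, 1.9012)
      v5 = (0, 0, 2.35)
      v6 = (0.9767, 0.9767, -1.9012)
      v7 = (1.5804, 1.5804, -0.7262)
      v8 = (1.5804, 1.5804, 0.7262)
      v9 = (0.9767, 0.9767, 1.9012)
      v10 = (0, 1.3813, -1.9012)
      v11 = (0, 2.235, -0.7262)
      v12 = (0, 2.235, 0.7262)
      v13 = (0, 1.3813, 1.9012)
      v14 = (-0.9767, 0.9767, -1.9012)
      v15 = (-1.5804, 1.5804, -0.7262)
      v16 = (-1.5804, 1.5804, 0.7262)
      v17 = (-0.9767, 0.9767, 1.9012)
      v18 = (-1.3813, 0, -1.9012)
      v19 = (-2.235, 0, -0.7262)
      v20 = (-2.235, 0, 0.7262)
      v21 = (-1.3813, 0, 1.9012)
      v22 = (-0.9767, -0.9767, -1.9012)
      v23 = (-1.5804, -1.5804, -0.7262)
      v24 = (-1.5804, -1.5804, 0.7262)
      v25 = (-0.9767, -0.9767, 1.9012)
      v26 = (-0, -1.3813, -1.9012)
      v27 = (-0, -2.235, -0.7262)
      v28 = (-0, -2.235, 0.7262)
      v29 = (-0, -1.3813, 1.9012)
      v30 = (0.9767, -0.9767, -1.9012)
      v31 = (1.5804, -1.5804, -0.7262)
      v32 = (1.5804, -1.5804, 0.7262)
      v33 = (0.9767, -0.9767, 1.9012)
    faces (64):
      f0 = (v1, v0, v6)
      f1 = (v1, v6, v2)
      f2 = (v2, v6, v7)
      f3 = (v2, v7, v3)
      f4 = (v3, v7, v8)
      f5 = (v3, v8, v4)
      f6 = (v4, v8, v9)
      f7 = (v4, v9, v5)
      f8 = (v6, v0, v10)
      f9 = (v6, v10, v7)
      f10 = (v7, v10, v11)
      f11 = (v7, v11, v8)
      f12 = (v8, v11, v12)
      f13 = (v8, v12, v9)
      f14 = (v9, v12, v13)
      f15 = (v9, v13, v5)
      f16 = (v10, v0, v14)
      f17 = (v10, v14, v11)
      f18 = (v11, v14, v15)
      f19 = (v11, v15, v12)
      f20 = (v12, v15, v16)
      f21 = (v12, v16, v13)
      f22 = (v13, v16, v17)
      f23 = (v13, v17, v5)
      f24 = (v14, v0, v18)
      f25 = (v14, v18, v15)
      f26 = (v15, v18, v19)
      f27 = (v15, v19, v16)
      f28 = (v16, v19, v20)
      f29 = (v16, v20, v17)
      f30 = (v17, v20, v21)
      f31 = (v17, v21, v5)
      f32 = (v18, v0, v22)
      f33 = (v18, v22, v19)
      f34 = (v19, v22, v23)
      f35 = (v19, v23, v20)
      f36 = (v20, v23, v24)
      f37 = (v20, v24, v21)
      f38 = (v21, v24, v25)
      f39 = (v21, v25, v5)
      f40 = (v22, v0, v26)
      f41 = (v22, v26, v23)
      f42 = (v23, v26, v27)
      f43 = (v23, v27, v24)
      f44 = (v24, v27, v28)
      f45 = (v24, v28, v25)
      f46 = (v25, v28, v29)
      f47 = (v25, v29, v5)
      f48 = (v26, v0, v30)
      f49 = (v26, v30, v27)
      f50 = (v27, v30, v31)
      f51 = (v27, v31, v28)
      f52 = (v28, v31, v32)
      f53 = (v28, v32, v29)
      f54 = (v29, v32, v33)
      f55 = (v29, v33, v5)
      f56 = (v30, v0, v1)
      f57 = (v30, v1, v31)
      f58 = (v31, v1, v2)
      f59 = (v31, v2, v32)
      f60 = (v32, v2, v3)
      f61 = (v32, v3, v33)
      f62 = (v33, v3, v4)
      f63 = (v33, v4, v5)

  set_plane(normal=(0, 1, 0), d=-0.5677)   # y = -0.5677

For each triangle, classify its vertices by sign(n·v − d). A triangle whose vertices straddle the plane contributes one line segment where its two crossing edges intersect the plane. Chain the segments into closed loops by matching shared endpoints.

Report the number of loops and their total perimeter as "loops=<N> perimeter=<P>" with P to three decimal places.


Straddling triangles (20 of 64):
  (v18,v0,v22) [++-] → (-0.5677, -0.5677, -2.08914)–(-1.14613, -0.5677, -1.9012)  len=0.6082
  (v18,v22,v19) [+-+] → (-1.14613, -0.5677, -1.9012)–(-1.50362, -0.5677, -1.40916)  len=0.6082
  (v19,v22,v23) [+--] → (-1.50362, -0.5677, -1.40916)–(-1.99986, -0.5677, -0.7262)  len=0.8442
  (v19,v23,v20) [+-+] → (-1.99986, -0.5677, -0.7262)–(-1.99986, -0.5677, 0.204479)  len=0.9307
  (v20,v23,v24) [+--] → (-1.99986, -0.5677, 0.204479)–(-1.99986, -0.5677, 0.7262)  len=0.5217
  (v20,v24,v21) [+-+] → (-1.99986, -0.5677, 0.7262)–(-1.45282, -0.5677, 1.47912)  len=0.9307
  (v21,v24,v25) [+--] → (-1.45282, -0.5677, 1.47912)–(-1.14613, -0.5677, 1.9012)  len=0.5217
  (v21,v25,v5) [+-+] → (-1.14613, -0.5677, 1.9012)–(-0.5677, -0.5677, 2.08914)  len=0.6082
  (v22,v0,v26) [-+-] → (-0.5677, -0.5677, -2.08914)–(0, -0.5677, -2.16555)  len=0.5728
  (v25,v29,v5) [--+] → (0, -0.5677, 2.16555)–(-0.5677, -0.5677, 2.08914)  len=0.5728
  (v26,v0,v30) [-+-] → (0, -0.5677, -2.16555)–(0.5677, -0.5677, -2.08914)  len=0.5728
  (v29,v33,v5) [--+] → (0.5677, -0.5677, 2.08914)–(0, -0.5677, 2.16555)  len=0.5728
  (v30,v0,v1) [-++] → (0.5677, -0.5677, -2.08914)–(1.14613, -0.5677, -1.9012)  len=0.6082
  (v30,v1,v31) [-+-] → (1.14613, -0.5677, -1.9012)–(1.45282, -0.5677, -1.47912)  len=0.5217
  (v31,v1,v2) [-++] → (1.45282, -0.5677, -1.47912)–(1.99986, -0.5677, -0.7262)  len=0.9307
  (v31,v2,v32) [-+-] → (1.99986, -0.5677, -0.7262)–(1.99986, -0.5677, -0.204479)  len=0.5217
  (v32,v2,v3) [-++] → (1.99986, -0.5677, -0.204479)–(1.99986, -0.5677, 0.7262)  len=0.9307
  (v32,v3,v33) [-+-] → (1.99986, -0.5677, 0.7262)–(1.50362, -0.5677, 1.40916)  len=0.8442
  (v33,v3,v4) [-++] → (1.50362, -0.5677, 1.40916)–(1.14613, -0.5677, 1.9012)  len=0.6082
  (v33,v4,v5) [-++] → (1.14613, -0.5677, 1.9012)–(0.5677, -0.5677, 2.08914)  len=0.6082

Chained into 1 loop(s):
  loop 1: 20 segments, perimeter = 13.4385
Total perimeter = 13.438

loops=1 perimeter=13.438


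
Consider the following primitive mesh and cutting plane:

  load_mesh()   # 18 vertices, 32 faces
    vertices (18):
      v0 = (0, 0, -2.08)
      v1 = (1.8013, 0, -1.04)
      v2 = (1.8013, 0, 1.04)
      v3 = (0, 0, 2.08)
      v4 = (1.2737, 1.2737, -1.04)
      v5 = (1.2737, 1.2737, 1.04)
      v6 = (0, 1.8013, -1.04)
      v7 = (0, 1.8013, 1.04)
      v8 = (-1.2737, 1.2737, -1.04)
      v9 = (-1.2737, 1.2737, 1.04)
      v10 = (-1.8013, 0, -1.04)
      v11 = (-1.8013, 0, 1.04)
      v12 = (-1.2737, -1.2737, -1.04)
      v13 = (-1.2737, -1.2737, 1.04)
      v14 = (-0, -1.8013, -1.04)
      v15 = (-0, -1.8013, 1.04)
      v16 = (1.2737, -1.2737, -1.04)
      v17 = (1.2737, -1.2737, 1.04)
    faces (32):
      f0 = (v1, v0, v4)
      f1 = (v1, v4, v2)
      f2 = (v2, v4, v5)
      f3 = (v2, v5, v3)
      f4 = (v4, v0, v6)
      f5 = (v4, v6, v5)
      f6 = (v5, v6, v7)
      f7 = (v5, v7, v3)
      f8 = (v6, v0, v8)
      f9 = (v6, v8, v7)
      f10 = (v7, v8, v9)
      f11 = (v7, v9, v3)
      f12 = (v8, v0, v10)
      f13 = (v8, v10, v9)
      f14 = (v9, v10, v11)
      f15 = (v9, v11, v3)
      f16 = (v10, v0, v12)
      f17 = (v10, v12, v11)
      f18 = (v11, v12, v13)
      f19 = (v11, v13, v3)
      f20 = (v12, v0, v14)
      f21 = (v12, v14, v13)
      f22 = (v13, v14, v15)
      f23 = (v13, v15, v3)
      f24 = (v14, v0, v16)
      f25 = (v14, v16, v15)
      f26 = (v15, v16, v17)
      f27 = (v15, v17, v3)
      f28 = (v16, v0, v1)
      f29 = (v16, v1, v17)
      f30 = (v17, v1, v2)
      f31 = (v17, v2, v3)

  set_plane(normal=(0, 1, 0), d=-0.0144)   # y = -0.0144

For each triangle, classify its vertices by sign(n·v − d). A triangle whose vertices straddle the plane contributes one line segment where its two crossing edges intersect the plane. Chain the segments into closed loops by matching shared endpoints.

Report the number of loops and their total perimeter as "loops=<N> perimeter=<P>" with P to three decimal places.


Straddling triangles (12 of 32):
  (v10,v0,v12) [++-] → (-0.0144, -0.0144, -2.06824)–(-1.79534, -0.0144, -1.04)  len=2.0565
  (v10,v12,v11) [+-+] → (-1.79534, -0.0144, -1.04)–(-1.79534, -0.0144, 1.01648)  len=2.0565
  (v11,v12,v13) [+--] → (-1.79534, -0.0144, 1.01648)–(-1.79534, -0.0144, 1.04)  len=0.0235
  (v11,v13,v3) [+-+] → (-1.79534, -0.0144, 1.04)–(-0.0144, -0.0144, 2.06824)  len=2.0565
  (v12,v0,v14) [-+-] → (-0.0144, -0.0144, -2.06824)–(0, -0.0144, -2.07169)  len=0.0148
  (v13,v15,v3) [--+] → (0, -0.0144, 2.07169)–(-0.0144, -0.0144, 2.06824)  len=0.0148
  (v14,v0,v16) [-+-] → (0, -0.0144, -2.07169)–(0.0144, -0.0144, -2.06824)  len=0.0148
  (v15,v17,v3) [--+] → (0.0144, -0.0144, 2.06824)–(0, -0.0144, 2.07169)  len=0.0148
  (v16,v0,v1) [-++] → (0.0144, -0.0144, -2.06824)–(1.79534, -0.0144, -1.04)  len=2.0565
  (v16,v1,v17) [-+-] → (1.79534, -0.0144, -1.04)–(1.79534, -0.0144, -1.01648)  len=0.0235
  (v17,v1,v2) [-++] → (1.79534, -0.0144, -1.01648)–(1.79534, -0.0144, 1.04)  len=2.0565
  (v17,v2,v3) [-++] → (1.79534, -0.0144, 1.04)–(0.0144, -0.0144, 2.06824)  len=2.0565

Chained into 1 loop(s):
  loop 1: 12 segments, perimeter = 12.4450
Total perimeter = 12.445

loops=1 perimeter=12.445


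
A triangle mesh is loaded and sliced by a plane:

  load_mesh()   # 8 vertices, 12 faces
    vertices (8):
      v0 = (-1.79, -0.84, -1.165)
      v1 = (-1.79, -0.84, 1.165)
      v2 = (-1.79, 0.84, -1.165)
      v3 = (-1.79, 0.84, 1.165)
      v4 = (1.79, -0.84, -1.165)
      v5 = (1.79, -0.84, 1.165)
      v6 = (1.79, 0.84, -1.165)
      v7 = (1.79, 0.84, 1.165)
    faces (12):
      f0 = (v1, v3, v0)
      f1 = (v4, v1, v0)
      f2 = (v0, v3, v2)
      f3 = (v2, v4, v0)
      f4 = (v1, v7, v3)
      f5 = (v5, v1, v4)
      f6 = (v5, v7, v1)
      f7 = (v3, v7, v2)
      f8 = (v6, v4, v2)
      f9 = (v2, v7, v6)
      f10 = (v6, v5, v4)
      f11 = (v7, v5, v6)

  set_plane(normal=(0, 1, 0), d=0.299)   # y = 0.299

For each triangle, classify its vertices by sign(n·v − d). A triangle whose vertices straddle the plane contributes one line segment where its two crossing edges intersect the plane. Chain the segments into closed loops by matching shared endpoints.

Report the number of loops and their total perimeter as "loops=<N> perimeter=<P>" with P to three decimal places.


Straddling triangles (8 of 12):
  (v1,v3,v0) [-+-] → (-1.79, 0.299, 1.165)–(-1.79, 0.299, 0.414685)  len=0.7503
  (v0,v3,v2) [-++] → (-1.79, 0.299, 0.414685)–(-1.79, 0.299, -1.165)  len=1.5797
  (v2,v4,v0) [+--] → (-0.637155, 0.299, -1.165)–(-1.79, 0.299, -1.165)  len=1.1528
  (v1,v7,v3) [-++] → (0.637155, 0.299, 1.165)–(-1.79, 0.299, 1.165)  len=2.4272
  (v5,v7,v1) [-+-] → (1.79, 0.299, 1.165)–(0.637155, 0.299, 1.165)  len=1.1528
  (v6,v4,v2) [+-+] → (1.79, 0.299, -1.165)–(-0.637155, 0.299, -1.165)  len=2.4272
  (v6,v5,v4) [+--] → (1.79, 0.299, -0.414685)–(1.79, 0.299, -1.165)  len=0.7503
  (v7,v5,v6) [+-+] → (1.79, 0.299, 1.165)–(1.79, 0.299, -0.414685)  len=1.5797

Chained into 1 loop(s):
  loop 1: 8 segments, perimeter = 11.8200
Total perimeter = 11.820

loops=1 perimeter=11.820


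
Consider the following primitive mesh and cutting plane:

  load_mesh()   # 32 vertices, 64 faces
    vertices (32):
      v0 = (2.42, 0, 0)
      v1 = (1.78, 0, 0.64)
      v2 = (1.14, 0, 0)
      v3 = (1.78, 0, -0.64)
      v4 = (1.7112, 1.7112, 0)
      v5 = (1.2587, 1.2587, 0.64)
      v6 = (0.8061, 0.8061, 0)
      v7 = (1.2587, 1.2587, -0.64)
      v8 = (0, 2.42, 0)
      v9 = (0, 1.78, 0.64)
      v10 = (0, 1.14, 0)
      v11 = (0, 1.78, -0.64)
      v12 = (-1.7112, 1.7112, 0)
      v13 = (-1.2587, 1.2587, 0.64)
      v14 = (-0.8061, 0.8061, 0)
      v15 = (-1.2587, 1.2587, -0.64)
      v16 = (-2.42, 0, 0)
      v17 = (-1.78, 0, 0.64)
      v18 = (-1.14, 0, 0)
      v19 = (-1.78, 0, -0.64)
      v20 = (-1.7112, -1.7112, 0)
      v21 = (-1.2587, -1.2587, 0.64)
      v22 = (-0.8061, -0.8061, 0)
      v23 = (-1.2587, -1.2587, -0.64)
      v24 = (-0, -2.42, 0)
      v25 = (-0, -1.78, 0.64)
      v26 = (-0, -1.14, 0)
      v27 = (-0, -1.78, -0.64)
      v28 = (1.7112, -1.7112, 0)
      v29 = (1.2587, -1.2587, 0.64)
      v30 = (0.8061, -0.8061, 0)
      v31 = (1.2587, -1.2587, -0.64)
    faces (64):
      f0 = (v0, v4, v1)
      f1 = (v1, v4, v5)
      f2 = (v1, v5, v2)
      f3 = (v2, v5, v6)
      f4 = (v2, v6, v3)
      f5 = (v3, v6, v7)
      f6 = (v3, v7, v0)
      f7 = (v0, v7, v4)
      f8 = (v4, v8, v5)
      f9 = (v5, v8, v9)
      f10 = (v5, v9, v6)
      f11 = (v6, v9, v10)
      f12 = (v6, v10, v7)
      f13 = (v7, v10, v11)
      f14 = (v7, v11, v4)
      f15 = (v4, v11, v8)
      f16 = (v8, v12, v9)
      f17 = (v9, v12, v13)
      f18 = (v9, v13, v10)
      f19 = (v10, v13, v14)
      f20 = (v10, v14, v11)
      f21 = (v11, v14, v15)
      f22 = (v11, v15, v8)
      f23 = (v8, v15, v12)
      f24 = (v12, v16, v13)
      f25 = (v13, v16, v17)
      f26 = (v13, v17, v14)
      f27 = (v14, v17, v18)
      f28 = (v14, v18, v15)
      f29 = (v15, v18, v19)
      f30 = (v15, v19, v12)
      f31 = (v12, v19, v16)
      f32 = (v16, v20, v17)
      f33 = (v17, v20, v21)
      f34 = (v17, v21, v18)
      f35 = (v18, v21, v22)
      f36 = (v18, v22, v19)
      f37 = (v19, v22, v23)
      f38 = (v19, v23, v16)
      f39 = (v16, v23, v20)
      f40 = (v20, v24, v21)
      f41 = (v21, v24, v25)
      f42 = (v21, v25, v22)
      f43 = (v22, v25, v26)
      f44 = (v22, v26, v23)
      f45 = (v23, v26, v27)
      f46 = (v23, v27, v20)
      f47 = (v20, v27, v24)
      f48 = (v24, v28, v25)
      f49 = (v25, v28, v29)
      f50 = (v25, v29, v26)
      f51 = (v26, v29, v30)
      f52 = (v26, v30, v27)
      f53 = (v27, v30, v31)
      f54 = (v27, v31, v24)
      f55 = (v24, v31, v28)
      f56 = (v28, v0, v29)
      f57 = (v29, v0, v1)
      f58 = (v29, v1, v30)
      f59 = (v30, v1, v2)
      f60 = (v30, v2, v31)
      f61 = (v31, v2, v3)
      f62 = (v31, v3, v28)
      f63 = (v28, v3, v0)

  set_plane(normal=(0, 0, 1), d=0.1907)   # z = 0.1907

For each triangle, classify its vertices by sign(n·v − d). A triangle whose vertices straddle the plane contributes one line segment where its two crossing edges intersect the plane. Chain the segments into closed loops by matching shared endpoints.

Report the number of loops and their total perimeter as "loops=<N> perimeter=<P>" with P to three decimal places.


Straddling triangles (32 of 64):
  (v0,v4,v1) [--+] → (1.7317, 1.20132, 0.1907)–(2.2293, 0, 0.1907)  len=1.3003
  (v1,v4,v5) [+-+] → (1.7317, 1.20132, 0.1907)–(1.57637, 1.57637, 0.1907)  len=0.4059
  (v1,v5,v2) [++-] → (1.17537, 0.375053, 0.1907)–(1.3307, 0, 0.1907)  len=0.4059
  (v2,v5,v6) [-+-] → (1.17537, 0.375053, 0.1907)–(0.940961, 0.940961, 0.1907)  len=0.6125
  (v4,v8,v5) [--+] → (0.375053, 2.07397, 0.1907)–(1.57637, 1.57637, 0.1907)  len=1.3003
  (v5,v8,v9) [+-+] → (0.375053, 2.07397, 0.1907)–(0, 2.2293, 0.1907)  len=0.4059
  (v5,v9,v6) [++-] → (0.565907, 1.09629, 0.1907)–(0.940961, 0.940961, 0.1907)  len=0.4059
  (v6,v9,v10) [-+-] → (0.565907, 1.09629, 0.1907)–(0, 1.3307, 0.1907)  len=0.6125
  (v8,v12,v9) [--+] → (-1.20132, 1.7317, 0.1907)–(0, 2.2293, 0.1907)  len=1.3003
  (v9,v12,v13) [+-+] → (-1.20132, 1.7317, 0.1907)–(-1.57637, 1.57637, 0.1907)  len=0.4059
  (v9,v13,v10) [++-] → (-0.375053, 1.17537, 0.1907)–(0, 1.3307, 0.1907)  len=0.4059
  (v10,v13,v14) [-+-] → (-0.375053, 1.17537, 0.1907)–(-0.940961, 0.940961, 0.1907)  len=0.6125
  (v12,v16,v13) [--+] → (-2.07397, 0.375053, 0.1907)–(-1.57637, 1.57637, 0.1907)  len=1.3003
  (v13,v16,v17) [+-+] → (-2.07397, 0.375053, 0.1907)–(-2.2293, 0, 0.1907)  len=0.4059
  (v13,v17,v14) [++-] → (-1.09629, 0.565907, 0.1907)–(-0.940961, 0.940961, 0.1907)  len=0.4059
  (v14,v17,v18) [-+-] → (-1.09629, 0.565907, 0.1907)–(-1.3307, 0, 0.1907)  len=0.6125
  (v16,v20,v17) [--+] → (-1.7317, -1.20132, 0.1907)–(-2.2293, 0, 0.1907)  len=1.3003
  (v17,v20,v21) [+-+] → (-1.7317, -1.20132, 0.1907)–(-1.57637, -1.57637, 0.1907)  len=0.4059
  (v17,v21,v18) [++-] → (-1.17537, -0.375053, 0.1907)–(-1.3307, 0, 0.1907)  len=0.4059
  (v18,v21,v22) [-+-] → (-1.17537, -0.375053, 0.1907)–(-0.940961, -0.940961, 0.1907)  len=0.6125
  (v20,v24,v21) [--+] → (-0.375053, -2.07397, 0.1907)–(-1.57637, -1.57637, 0.1907)  len=1.3003
  (v21,v24,v25) [+-+] → (-0.375053, -2.07397, 0.1907)–(0, -2.2293, 0.1907)  len=0.4059
  (v21,v25,v22) [++-] → (-0.565907, -1.09629, 0.1907)–(-0.940961, -0.940961, 0.1907)  len=0.4059
  (v22,v25,v26) [-+-] → (-0.565907, -1.09629, 0.1907)–(0, -1.3307, 0.1907)  len=0.6125
  (v24,v28,v25) [--+] → (1.20132, -1.7317, 0.1907)–(0, -2.2293, 0.1907)  len=1.3003
  (v25,v28,v29) [+-+] → (1.20132, -1.7317, 0.1907)–(1.57637, -1.57637, 0.1907)  len=0.4059
  (v25,v29,v26) [++-] → (0.375053, -1.17537, 0.1907)–(0, -1.3307, 0.1907)  len=0.4059
  (v26,v29,v30) [-+-] → (0.375053, -1.17537, 0.1907)–(0.940961, -0.940961, 0.1907)  len=0.6125
  (v28,v0,v29) [--+] → (2.07397, -0.375053, 0.1907)–(1.57637, -1.57637, 0.1907)  len=1.3003
  (v29,v0,v1) [+-+] → (2.07397, -0.375053, 0.1907)–(2.2293, 0, 0.1907)  len=0.4059
  (v29,v1,v30) [++-] → (1.09629, -0.565907, 0.1907)–(0.940961, -0.940961, 0.1907)  len=0.4059
  (v30,v1,v2) [-+-] → (1.09629, -0.565907, 0.1907)–(1.3307, 0, 0.1907)  len=0.6125

Chained into 2 loop(s):
  loop 1: 16 segments, perimeter = 13.6499
  loop 2: 16 segments, perimeter = 8.1478
Total perimeter = 21.798

loops=2 perimeter=21.798


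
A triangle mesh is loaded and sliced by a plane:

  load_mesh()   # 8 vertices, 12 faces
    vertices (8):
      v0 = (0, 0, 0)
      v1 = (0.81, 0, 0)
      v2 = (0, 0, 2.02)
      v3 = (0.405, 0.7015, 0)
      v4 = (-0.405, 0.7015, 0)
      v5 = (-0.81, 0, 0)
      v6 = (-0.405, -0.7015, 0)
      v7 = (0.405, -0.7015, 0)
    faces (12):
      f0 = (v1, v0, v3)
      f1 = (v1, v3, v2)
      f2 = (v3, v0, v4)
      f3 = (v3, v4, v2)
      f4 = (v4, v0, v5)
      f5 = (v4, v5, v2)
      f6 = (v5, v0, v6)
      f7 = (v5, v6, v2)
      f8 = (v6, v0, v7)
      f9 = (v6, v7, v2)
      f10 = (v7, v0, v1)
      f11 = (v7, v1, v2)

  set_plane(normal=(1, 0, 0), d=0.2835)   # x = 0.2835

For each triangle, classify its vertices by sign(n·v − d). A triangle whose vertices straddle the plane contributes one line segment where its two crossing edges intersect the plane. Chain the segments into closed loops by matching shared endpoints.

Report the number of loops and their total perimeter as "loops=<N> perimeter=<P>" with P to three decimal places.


loops=1 perimeter=4.408

Straddling triangles (8 of 12):
  (v1,v0,v3) [+-+] → (0.2835, 0, 0)–(0.2835, 0.49105, 0)  len=0.4910
  (v1,v3,v2) [++-] → (0.2835, 0.49105, 0.606)–(0.2835, 0, 1.313)  len=0.8608
  (v3,v0,v4) [+--] → (0.2835, 0.49105, 0)–(0.2835, 0.7015, 0)  len=0.2105
  (v3,v4,v2) [+--] → (0.2835, 0.7015, 0)–(0.2835, 0.49105, 0.606)  len=0.6415
  (v6,v0,v7) [--+] → (0.2835, -0.49105, 0)–(0.2835, -0.7015, 0)  len=0.2105
  (v6,v7,v2) [-+-] → (0.2835, -0.7015, 0)–(0.2835, -0.49105, 0.606)  len=0.6415
  (v7,v0,v1) [+-+] → (0.2835, -0.49105, 0)–(0.2835, 0, 0)  len=0.4910
  (v7,v1,v2) [++-] → (0.2835, 0, 1.313)–(0.2835, -0.49105, 0.606)  len=0.8608

Chained into 1 loop(s):
  loop 1: 8 segments, perimeter = 4.4076
Total perimeter = 4.408


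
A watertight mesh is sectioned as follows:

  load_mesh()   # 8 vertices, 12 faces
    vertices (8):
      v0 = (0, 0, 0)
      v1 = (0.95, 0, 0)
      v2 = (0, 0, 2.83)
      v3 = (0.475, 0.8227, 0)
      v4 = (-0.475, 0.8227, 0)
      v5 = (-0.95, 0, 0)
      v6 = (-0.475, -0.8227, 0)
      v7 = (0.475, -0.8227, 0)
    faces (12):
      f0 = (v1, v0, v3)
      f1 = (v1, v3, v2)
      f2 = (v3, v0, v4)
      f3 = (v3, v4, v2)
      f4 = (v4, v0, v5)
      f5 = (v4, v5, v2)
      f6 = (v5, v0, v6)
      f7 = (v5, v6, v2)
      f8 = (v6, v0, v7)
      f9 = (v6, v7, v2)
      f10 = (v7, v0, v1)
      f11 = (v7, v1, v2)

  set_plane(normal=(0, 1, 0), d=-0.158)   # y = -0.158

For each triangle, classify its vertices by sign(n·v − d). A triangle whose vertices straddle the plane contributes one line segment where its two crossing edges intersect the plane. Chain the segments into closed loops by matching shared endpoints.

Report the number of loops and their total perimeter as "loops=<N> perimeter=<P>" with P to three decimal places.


loops=1 perimeter=6.724

Straddling triangles (6 of 12):
  (v5,v0,v6) [++-] → (-0.091224, -0.158, 0)–(-0.858776, -0.158, 0)  len=0.7676
  (v5,v6,v2) [+-+] → (-0.858776, -0.158, 0)–(-0.091224, -0.158, 2.2865)  len=2.4119
  (v6,v0,v7) [-+-] → (-0.091224, -0.158, 0)–(0.091224, -0.158, 0)  len=0.1824
  (v6,v7,v2) [--+] → (0.091224, -0.158, 2.2865)–(-0.091224, -0.158, 2.2865)  len=0.1824
  (v7,v0,v1) [-++] → (0.091224, -0.158, 0)–(0.858776, -0.158, 0)  len=0.7676
  (v7,v1,v2) [-++] → (0.858776, -0.158, 0)–(0.091224, -0.158, 2.2865)  len=2.4119

Chained into 1 loop(s):
  loop 1: 6 segments, perimeter = 6.7238
Total perimeter = 6.724


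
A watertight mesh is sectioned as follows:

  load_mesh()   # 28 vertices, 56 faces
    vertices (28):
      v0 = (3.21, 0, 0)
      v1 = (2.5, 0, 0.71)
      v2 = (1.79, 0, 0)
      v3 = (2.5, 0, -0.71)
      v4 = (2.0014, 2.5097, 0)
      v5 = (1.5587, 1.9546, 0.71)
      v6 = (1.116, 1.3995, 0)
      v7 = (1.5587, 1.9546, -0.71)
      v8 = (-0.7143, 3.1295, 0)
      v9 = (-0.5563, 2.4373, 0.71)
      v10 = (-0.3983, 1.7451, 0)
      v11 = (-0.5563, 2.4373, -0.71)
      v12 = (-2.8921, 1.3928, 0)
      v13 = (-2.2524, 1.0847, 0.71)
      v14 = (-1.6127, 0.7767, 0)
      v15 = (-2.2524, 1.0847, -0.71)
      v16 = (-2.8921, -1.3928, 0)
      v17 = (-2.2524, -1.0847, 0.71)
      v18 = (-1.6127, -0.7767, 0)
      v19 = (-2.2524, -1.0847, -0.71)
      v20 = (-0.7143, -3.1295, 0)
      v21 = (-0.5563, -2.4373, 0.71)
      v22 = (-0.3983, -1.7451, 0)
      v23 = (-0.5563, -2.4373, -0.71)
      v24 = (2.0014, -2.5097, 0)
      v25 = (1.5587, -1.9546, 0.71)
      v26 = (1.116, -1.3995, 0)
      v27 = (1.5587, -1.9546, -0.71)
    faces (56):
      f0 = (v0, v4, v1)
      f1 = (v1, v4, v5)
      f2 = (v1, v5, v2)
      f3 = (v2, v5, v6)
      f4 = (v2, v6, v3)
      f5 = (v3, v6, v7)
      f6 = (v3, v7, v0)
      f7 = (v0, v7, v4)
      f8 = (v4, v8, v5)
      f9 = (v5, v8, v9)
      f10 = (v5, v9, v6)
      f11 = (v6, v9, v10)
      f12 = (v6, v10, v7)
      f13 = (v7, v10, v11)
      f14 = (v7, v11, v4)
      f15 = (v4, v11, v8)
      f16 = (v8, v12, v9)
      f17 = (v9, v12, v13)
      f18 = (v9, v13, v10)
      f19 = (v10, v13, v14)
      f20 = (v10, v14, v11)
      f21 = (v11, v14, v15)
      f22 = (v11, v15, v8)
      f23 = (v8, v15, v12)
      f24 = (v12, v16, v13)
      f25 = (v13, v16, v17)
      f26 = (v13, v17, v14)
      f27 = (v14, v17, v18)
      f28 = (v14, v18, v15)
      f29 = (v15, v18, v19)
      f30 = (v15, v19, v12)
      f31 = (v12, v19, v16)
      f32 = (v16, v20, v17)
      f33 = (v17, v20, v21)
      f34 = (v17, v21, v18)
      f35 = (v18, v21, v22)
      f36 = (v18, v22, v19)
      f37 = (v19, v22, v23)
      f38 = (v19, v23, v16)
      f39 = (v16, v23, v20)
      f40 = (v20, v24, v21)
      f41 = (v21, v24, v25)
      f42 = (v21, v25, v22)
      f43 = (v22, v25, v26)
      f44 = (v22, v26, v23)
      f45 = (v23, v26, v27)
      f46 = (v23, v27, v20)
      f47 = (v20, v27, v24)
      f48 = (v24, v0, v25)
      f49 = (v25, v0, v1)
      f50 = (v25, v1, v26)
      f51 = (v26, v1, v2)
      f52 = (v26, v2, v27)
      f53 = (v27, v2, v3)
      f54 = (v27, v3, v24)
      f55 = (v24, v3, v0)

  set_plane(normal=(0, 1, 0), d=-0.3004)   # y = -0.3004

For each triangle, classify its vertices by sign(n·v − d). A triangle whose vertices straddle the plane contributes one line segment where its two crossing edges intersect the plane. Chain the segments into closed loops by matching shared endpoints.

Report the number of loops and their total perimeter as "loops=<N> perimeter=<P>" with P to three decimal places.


loops=2 perimeter=7.839

Straddling triangles (16 of 56):
  (v12,v16,v13) [+-+] → (-2.8921, -0.3004, 0)–(-2.61004, -0.3004, 0.313059)  len=0.4214
  (v13,v16,v17) [+--] → (-2.61004, -0.3004, 0.313059)–(-2.2524, -0.3004, 0.71)  len=0.5343
  (v13,v17,v14) [+-+] → (-2.2524, -0.3004, 0.71)–(-1.98286, -0.3004, 0.410842)  len=0.4027
  (v14,v17,v18) [+--] → (-1.98286, -0.3004, 0.410842)–(-1.6127, -0.3004, 0)  len=0.5530
  (v14,v18,v15) [+-+] → (-1.6127, -0.3004, 0)–(-1.77639, -0.3004, -0.181677)  len=0.2445
  (v15,v18,v19) [+--] → (-1.77639, -0.3004, -0.181677)–(-2.2524, -0.3004, -0.71)  len=0.7111
  (v15,v19,v12) [+-+] → (-2.2524, -0.3004, -0.71)–(-2.45491, -0.3004, -0.485236)  len=0.3025
  (v12,v19,v16) [+--] → (-2.45491, -0.3004, -0.485236)–(-2.8921, -0.3004, 0)  len=0.6531
  (v24,v0,v25) [-+-] → (3.06534, -0.3004, 0)–(2.95621, -0.3004, 0.109119)  len=0.1543
  (v25,v0,v1) [-++] → (2.95621, -0.3004, 0.109119)–(2.35533, -0.3004, 0.71)  len=0.8498
  (v25,v1,v26) [-+-] → (2.35533, -0.3004, 0.71)–(2.20293, -0.3004, 0.5576)  len=0.2155
  (v26,v1,v2) [-++] → (2.20293, -0.3004, 0.5576)–(1.64533, -0.3004, 0)  len=0.7886
  (v26,v2,v27) [-+-] → (1.64533, -0.3004, 0)–(1.75445, -0.3004, -0.109119)  len=0.1543
  (v27,v2,v3) [-++] → (1.75445, -0.3004, -0.109119)–(2.35533, -0.3004, -0.71)  len=0.8498
  (v27,v3,v24) [-+-] → (2.35533, -0.3004, -0.71)–(2.44032, -0.3004, -0.625016)  len=0.1202
  (v24,v3,v0) [-++] → (2.44032, -0.3004, -0.625016)–(3.06534, -0.3004, 0)  len=0.8839

Chained into 2 loop(s):
  loop 1: 8 segments, perimeter = 3.8227
  loop 2: 8 segments, perimeter = 4.0164
Total perimeter = 7.839
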